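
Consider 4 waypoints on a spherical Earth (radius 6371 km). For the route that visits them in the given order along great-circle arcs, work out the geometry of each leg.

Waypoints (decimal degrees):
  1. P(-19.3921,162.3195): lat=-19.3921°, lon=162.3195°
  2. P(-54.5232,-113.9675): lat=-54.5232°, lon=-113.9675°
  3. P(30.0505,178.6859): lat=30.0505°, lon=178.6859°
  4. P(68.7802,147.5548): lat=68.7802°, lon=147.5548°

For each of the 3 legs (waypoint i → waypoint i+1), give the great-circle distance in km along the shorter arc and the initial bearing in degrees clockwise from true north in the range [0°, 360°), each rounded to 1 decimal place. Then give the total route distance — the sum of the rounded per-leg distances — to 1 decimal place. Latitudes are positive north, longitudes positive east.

Leg 1: dist=7862.7 km, bearing=142.3°
Leg 2: dist=11383.6 km, bearing=305.1°
Leg 3: dist=4747.3 km, bearing=344.0°
Total: 23993.6 km

Leg 1: φ1=-0.3384560, φ2=-0.9516094, Δφ=-0.6131534, Δλ=-4.8221178 rad; a=sin²(Δφ/2)+cosφ1·cosφ2·sin²(Δλ/2)=0.3348299780; c=2·atan2(√a, √(1-a))=1.234132505; dist=6371·c=7862.658 ≈ 7862.7 km; running total=7862.7 km
Leg 1 bearing: y=sinΔλ·cosφ2=0.57688279, x=cosφ1·sinφ2-sinφ1·cosφ2·cosΔλ=-0.74704866; θ=atan2(y, x)=142.3241° ≈ 142.3°
Leg 2: φ1=-0.9516094, φ2=0.5244802, Δφ=1.4760895, Δλ=5.1077654 rad; a=sin²(Δφ/2)+cosφ1·cosφ2·sin²(Δλ/2)=0.6071545962; c=2·atan2(√a, √(1-a))=1.786780862; dist=6371·c=11383.581 ≈ 11383.6 km; running total=19246.3 km
Leg 2 bearing: y=sinΔλ·cosφ2=-0.79880597, x=cosφ1·sinφ2-sinφ1·cosφ2·cosΔλ=0.56212152; θ=atan2(y, x)=-54.8659° <0 so +360° → 305.1341° ≈ 305.1°
Leg 3: φ1=0.5244802, φ2=1.2004410, Δφ=0.6759608, Δλ=-0.5433402 rad; a=sin²(Δφ/2)+cosφ1·cosφ2·sin²(Δλ/2)=0.1325062729; c=2·atan2(√a, √(1-a))=0.745148148; dist=6371·c=4747.339 ≈ 4747.3 km; running total=23993.6 km
Leg 3 bearing: y=sinΔλ·cosφ2=-0.18712575, x=cosφ1·sinφ2-sinφ1·cosφ2·cosΔλ=0.65174949; θ=atan2(y, x)=-16.0195° <0 so +360° → 343.9805° ≈ 344.0°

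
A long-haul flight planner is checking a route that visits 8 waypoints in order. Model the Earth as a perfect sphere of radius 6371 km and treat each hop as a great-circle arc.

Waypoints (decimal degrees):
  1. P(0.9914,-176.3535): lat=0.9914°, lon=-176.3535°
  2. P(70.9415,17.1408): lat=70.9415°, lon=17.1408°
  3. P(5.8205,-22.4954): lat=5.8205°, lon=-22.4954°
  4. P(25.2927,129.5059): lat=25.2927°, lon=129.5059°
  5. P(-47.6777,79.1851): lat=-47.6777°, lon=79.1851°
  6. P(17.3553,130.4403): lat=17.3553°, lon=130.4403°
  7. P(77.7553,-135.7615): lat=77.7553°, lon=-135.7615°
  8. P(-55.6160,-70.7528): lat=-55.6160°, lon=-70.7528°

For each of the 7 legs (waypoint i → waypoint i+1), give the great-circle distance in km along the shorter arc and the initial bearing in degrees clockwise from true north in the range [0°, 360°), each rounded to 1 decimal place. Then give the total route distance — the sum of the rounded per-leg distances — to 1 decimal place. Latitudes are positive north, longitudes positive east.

Leg 1: φ1=0.0173032, φ2=1.2381628, Δφ=1.2208596, Δλ=3.3771126 rad; a=sin²(Δφ/2)+cosφ1·cosφ2·sin²(Δλ/2)=0.6505586839; c=2·atan2(√a, √(1-a))=1.876660517; dist=6371·c=11956.204 ≈ 11956.2 km; running total=11956.2 km
Leg 1 bearing: y=sinΔλ·cosφ2=-0.07619612, x=cosφ1·sinφ2-sinφ1·cosφ2·cosΔλ=0.95053800; θ=atan2(y, x)=-4.5831° <0 so +360° → 355.4169° ≈ 355.4°
Leg 2: φ1=1.2381628, φ2=0.1015869, Δφ=-1.1365759, Δλ=-0.6917822 rad; a=sin²(Δφ/2)+cosφ1·cosφ2·sin²(Δλ/2)=0.3269881488; c=2·atan2(√a, √(1-a))=1.217466656; dist=6371·c=7756.480 ≈ 7756.5 km; running total=19712.7 km
Leg 2 bearing: y=sinΔλ·cosφ2=-0.63462192, x=cosφ1·sinφ2-sinφ1·cosφ2·cosΔλ=-0.69103011; θ=atan2(y, x)=-137.4365° <0 so +360° → 222.5635° ≈ 222.6°
Leg 3: φ1=0.1015869, φ2=0.4414409, Δφ=0.3398540, Δλ=2.6529232 rad; a=sin²(Δφ/2)+cosφ1·cosφ2·sin²(Δλ/2)=0.8754359230; c=2·atan2(√a, √(1-a))=2.420177500; dist=6371·c=15418.951 ≈ 15419.0 km; running total=35131.7 km
Leg 3 bearing: y=sinΔλ·cosφ2=0.42444849, x=cosφ1·sinφ2-sinφ1·cosφ2·cosΔλ=0.50599896; θ=atan2(y, x)=39.9910° ≈ 40.0°
Leg 4: φ1=0.4414409, φ2=-0.8321328, Δφ=-1.2735737, Δλ=-0.8782636 rad; a=sin²(Δφ/2)+cosφ1·cosφ2·sin²(Δλ/2)=0.4636032569; c=2·atan2(√a, √(1-a))=1.497938399; dist=6371·c=9543.366 ≈ 9543.4 km; running total=44675.1 km
Leg 4 bearing: y=sinΔλ·cosφ2=-0.51819307, x=cosφ1·sinφ2-sinφ1·cosφ2·cosΔλ=-0.85216022; θ=atan2(y, x)=-148.6965° <0 so +360° → 211.3035° ≈ 211.3°
Leg 5: φ1=-0.8321328, φ2=0.3029071, Δφ=1.1350400, Δλ=0.8945720 rad; a=sin²(Δφ/2)+cosφ1·cosφ2·sin²(Δλ/2)=0.4091742659; c=2·atan2(√a, √(1-a))=1.388130727; dist=6371·c=8843.781 ≈ 8843.8 km; running total=53518.9 km
Leg 5 bearing: y=sinΔλ·cosφ2=0.74443316, x=cosφ1·sinφ2-sinφ1·cosφ2·cosΔλ=0.64251226; θ=atan2(y, x)=49.2029° ≈ 49.2°
Leg 6: φ1=0.3029071, φ2=1.3570860, Δφ=1.0541789, Δλ=-4.6460979 rad; a=sin²(Δφ/2)+cosφ1·cosφ2·sin²(Δλ/2)=0.3609496861; c=2·atan2(√a, √(1-a))=1.288980161; dist=6371·c=8212.093 ≈ 8212.1 km; running total=61731.0 km
Leg 6 bearing: y=sinΔλ·cosφ2=0.21162144, x=cosφ1·sinφ2-sinφ1·cosφ2·cosΔλ=0.93695059; θ=atan2(y, x)=12.7274° ≈ 12.7°
Leg 7: φ1=1.3570860, φ2=-0.9706823, Δφ=-2.3277683, Δλ=1.1346159 rad; a=sin²(Δφ/2)+cosφ1·cosφ2·sin²(Δλ/2)=0.8779474783; c=2·atan2(√a, √(1-a))=2.427816356; dist=6371·c=15467.618 ≈ 15467.6 km; running total=77198.6 km
Leg 7 bearing: y=sinΔλ·cosφ2=0.51186138, x=cosφ1·sinφ2-sinφ1·cosφ2·cosΔλ=-0.40819204; θ=atan2(y, x)=128.5712° ≈ 128.6°

Leg 1: dist=11956.2 km, bearing=355.4°
Leg 2: dist=7756.5 km, bearing=222.6°
Leg 3: dist=15419.0 km, bearing=40.0°
Leg 4: dist=9543.4 km, bearing=211.3°
Leg 5: dist=8843.8 km, bearing=49.2°
Leg 6: dist=8212.1 km, bearing=12.7°
Leg 7: dist=15467.6 km, bearing=128.6°
Total: 77198.6 km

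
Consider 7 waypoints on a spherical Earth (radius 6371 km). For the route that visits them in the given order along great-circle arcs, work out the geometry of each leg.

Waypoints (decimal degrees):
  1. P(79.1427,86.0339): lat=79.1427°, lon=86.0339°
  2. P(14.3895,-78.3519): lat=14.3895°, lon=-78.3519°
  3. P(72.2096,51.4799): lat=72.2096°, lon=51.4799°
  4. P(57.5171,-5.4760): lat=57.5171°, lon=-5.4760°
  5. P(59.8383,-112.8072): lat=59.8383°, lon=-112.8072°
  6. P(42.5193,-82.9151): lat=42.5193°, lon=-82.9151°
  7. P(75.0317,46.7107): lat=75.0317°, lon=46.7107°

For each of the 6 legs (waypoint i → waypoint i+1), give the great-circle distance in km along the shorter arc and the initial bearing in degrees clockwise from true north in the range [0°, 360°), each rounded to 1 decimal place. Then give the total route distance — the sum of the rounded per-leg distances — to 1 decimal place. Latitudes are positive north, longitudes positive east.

Leg 1: dist=9571.8 km, bearing=344.9°
Leg 2: dist=9707.6 km, bearing=13.6°
Leg 3: dist=2978.6 km, bearing=267.3°
Leg 4: dist=5508.2 km, bearing=320.9°
Leg 5: dist=2793.6 km, bearing=120.1°
Leg 6: dist=6437.5 km, bearing=13.6°
Total: 36997.3 km

Leg 1: φ1=1.3813007, φ2=0.2511442, Δφ=-1.1301565, Δλ=-2.8690735 rad; a=sin²(Δφ/2)+cosφ1·cosφ2·sin²(Δλ/2)=0.4658286029; c=2·atan2(√a, √(1-a))=1.502400219; dist=6371·c=9571.792 ≈ 9571.8 km; running total=9571.8 km
Leg 1 bearing: y=sinΔλ·cosφ2=-0.26071467, x=cosφ1·sinφ2-sinφ1·cosφ2·cosΔλ=0.96299383; θ=atan2(y, x)=-15.1487° <0 so +360° → 344.8513° ≈ 344.9°
Leg 2: φ1=0.2511442, φ2=1.2602953, Δφ=1.0091511, Δλ=2.2659924 rad; a=sin²(Δφ/2)+cosφ1·cosφ2·sin²(Δλ/2)=0.4764692133; c=2·atan2(√a, √(1-a))=1.523717364; dist=6371·c=9707.603 ≈ 9707.6 km; running total=19279.4 km
Leg 2 bearing: y=sinΔλ·cosφ2=0.23462951, x=cosφ1·sinφ2-sinφ1·cosφ2·cosΔλ=0.97094500; θ=atan2(y, x)=13.5851° ≈ 13.6°
Leg 3: φ1=1.2602953, φ2=1.0038628, Δφ=-0.2564325, Δλ=-0.9940680 rad; a=sin²(Δφ/2)+cosφ1·cosφ2·sin²(Δλ/2)=0.0536560557; c=2·atan2(√a, √(1-a))=0.467521808; dist=6371·c=2978.581 ≈ 2978.6 km; running total=22258.0 km
Leg 3 bearing: y=sinΔλ·cosφ2=-0.45018098, x=cosφ1·sinφ2-sinφ1·cosφ2·cosΔλ=-0.02110497; θ=atan2(y, x)=-92.6841° <0 so +360° → 267.3159° ≈ 267.3°
Leg 4: φ1=1.0038628, φ2=1.0443754, Δφ=0.0405126, Δλ=-1.8732828 rad; a=sin²(Δφ/2)+cosφ1·cosφ2·sin²(Δλ/2)=0.1755192739; c=2·atan2(√a, √(1-a))=0.864577721; dist=6371·c=5508.225 ≈ 5508.2 km; running total=27766.2 km
Leg 4 bearing: y=sinΔλ·cosφ2=-0.47963059, x=cosφ1·sinφ2-sinφ1·cosφ2·cosΔλ=0.59059591; θ=atan2(y, x)=-39.0805° <0 so +360° → 320.9195° ≈ 320.9°
Leg 5: φ1=1.0443754, φ2=0.7421018, Δφ=-0.3022736, Δλ=0.5217156 rad; a=sin²(Δφ/2)+cosφ1·cosφ2·sin²(Δλ/2)=0.0473019262; c=2·atan2(√a, √(1-a))=0.438484471; dist=6371·c=2793.585 ≈ 2793.6 km; running total=30559.8 km
Leg 5 bearing: y=sinΔλ·cosφ2=0.36732215, x=cosφ1·sinφ2-sinφ1·cosφ2·cosΔλ=-0.21291373; θ=atan2(y, x)=120.0982° ≈ 120.1°
Leg 6: φ1=0.7421018, φ2=1.3095502, Δφ=0.5674484, Δλ=2.2623970 rad; a=sin²(Δφ/2)+cosφ1·cosφ2·sin²(Δλ/2)=0.2342524907; c=2·atan2(√a, √(1-a))=1.010431790; dist=6371·c=6437.461 ≈ 6437.5 km; running total=36997.3 km
Leg 6 bearing: y=sinΔλ·cosφ2=0.19893754, x=cosφ1·sinφ2-sinφ1·cosφ2·cosΔλ=0.82336924; θ=atan2(y, x)=13.5831° ≈ 13.6°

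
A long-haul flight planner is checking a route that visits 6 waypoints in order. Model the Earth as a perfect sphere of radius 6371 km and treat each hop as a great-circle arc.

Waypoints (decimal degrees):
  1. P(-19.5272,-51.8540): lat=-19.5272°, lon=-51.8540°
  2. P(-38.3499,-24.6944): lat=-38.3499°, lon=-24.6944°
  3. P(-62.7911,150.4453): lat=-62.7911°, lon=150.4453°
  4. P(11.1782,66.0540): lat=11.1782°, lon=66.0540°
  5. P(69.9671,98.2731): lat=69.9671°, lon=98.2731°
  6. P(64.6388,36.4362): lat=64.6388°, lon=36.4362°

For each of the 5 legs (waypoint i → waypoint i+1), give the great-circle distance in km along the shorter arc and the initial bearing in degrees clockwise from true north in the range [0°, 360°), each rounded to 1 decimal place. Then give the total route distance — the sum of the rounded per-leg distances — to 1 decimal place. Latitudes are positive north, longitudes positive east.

Leg 1: φ1=-0.3408139, φ2=-0.6693320, Δφ=-0.3285181, Δλ=0.4740244 rad; a=sin²(Δφ/2)+cosφ1·cosφ2·sin²(Δλ/2)=0.0674880151; c=2·atan2(√a, √(1-a))=0.525598183; dist=6371·c=3348.586 ≈ 3348.6 km; running total=3348.6 km
Leg 1 bearing: y=sinΔλ·cosφ2=0.35798087, x=cosφ1·sinφ2-sinφ1·cosφ2·cosΔλ=-0.35154406; θ=atan2(y, x)=134.4802° ≈ 134.5°
Leg 2: φ1=-0.6693320, φ2=-1.0959114, Δφ=-0.4265794, Δλ=3.0567644 rad; a=sin²(Δφ/2)+cosφ1·cosφ2·sin²(Δλ/2)=0.4027432568; c=2·atan2(√a, √(1-a))=1.375034888; dist=6371·c=8760.347 ≈ 8760.3 km; running total=12108.9 km
Leg 2 bearing: y=sinΔλ·cosφ2=0.03874003, x=cosφ1·sinφ2-sinφ1·cosφ2·cosΔλ=-0.98013454; θ=atan2(y, x)=177.7366° ≈ 177.7°
Leg 3: φ1=-1.0959114, φ2=0.1950964, Δφ=1.2910078, Δλ=-1.4729060 rad; a=sin²(Δφ/2)+cosφ1·cosφ2·sin²(Δλ/2)=0.5642848598; c=2·atan2(√a, √(1-a))=1.699722921; dist=6371·c=10828.935 ≈ 10828.9 km; running total=22937.8 km
Leg 3 bearing: y=sinΔλ·cosφ2=-0.97633238, x=cosφ1·sinφ2-sinφ1·cosφ2·cosΔλ=0.17391064; θ=atan2(y, x)=-79.9000° <0 so +360° → 280.1000° ≈ 280.1°
Leg 4: φ1=0.1950964, φ2=1.2211563, Δφ=1.0260599, Δλ=0.5623294 rad; a=sin²(Δφ/2)+cosφ1·cosφ2·sin²(Δλ/2)=0.2667777379; c=2·atan2(√a, √(1-a))=1.085529357; dist=6371·c=6915.908 ≈ 6915.9 km; running total=29853.7 km
Leg 4 bearing: y=sinΔλ·cosφ2=0.18263854, x=cosφ1·sinφ2-sinφ1·cosφ2·cosΔλ=0.86548984; θ=atan2(y, x)=11.9159° ≈ 11.9°
Leg 5: φ1=1.2211563, φ2=1.1281599, Δφ=-0.0929964, Δλ=-1.0792575 rad; a=sin²(Δφ/2)+cosφ1·cosφ2·sin²(Δλ/2)=0.0408975058; c=2·atan2(√a, √(1-a))=0.407271562; dist=6371·c=2594.727 ≈ 2594.7 km; running total=32448.4 km
Leg 5 bearing: y=sinΔλ·cosφ2=-0.37761309, x=cosφ1·sinφ2-sinφ1·cosφ2·cosΔλ=0.11961587; θ=atan2(y, x)=-72.4234° <0 so +360° → 287.5766° ≈ 287.6°

Leg 1: dist=3348.6 km, bearing=134.5°
Leg 2: dist=8760.3 km, bearing=177.7°
Leg 3: dist=10828.9 km, bearing=280.1°
Leg 4: dist=6915.9 km, bearing=11.9°
Leg 5: dist=2594.7 km, bearing=287.6°
Total: 32448.4 km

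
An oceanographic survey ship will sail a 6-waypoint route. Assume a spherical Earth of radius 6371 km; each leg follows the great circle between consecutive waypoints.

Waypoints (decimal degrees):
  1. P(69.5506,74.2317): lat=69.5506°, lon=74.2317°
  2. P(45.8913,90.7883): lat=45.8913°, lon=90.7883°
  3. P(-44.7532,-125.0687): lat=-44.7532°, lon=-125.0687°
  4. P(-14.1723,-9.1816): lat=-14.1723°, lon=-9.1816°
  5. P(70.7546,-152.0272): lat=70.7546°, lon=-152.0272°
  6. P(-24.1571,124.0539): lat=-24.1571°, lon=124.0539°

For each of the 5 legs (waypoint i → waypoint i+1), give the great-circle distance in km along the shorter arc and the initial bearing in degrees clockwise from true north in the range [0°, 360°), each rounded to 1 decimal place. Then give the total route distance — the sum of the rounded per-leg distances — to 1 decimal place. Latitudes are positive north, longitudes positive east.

Leg 1: φ1=1.2138870, φ2=0.8009543, Δφ=-0.4129327, Δλ=0.2889672 rad; a=sin²(Δφ/2)+cosφ1·cosφ2·sin²(Δλ/2)=0.0470672564; c=2·atan2(√a, √(1-a))=0.437377712; dist=6371·c=2786.533 ≈ 2786.5 km; running total=2786.5 km
Leg 1 bearing: y=sinΔλ·cosφ2=0.19834004, x=cosφ1·sinφ2-sinφ1·cosφ2·cosΔλ=-0.37425786; θ=atan2(y, x)=152.0784° ≈ 152.1°
Leg 2: φ1=0.8009543, φ2=-0.7810907, Δφ=-1.5820450, Δλ=-3.7674154 rad; a=sin²(Δφ/2)+cosφ1·cosφ2·sin²(Δλ/2)=0.9530640249; c=2·atan2(√a, √(1-a))=2.704835240; dist=6371·c=17232.505 ≈ 17232.5 km; running total=20019.0 km
Leg 2 bearing: y=sinΔλ·cosφ2=0.41597818, x=cosφ1·sinφ2-sinφ1·cosφ2·cosΔλ=-0.07677311; θ=atan2(y, x)=100.4569° ≈ 100.5°
Leg 3: φ1=-0.7810907, φ2=-0.2473533, Δφ=0.5337374, Δλ=2.0226115 rad; a=sin²(Δφ/2)+cosφ1·cosφ2·sin²(Δλ/2)=0.5641163892; c=2·atan2(√a, √(1-a))=1.699383167; dist=6371·c=10826.770 ≈ 10826.8 km; running total=30845.8 km
Leg 3 bearing: y=sinΔλ·cosφ2=0.87227402, x=cosφ1·sinφ2-sinφ1·cosφ2·cosΔλ=-0.47190507; θ=atan2(y, x)=118.4136° ≈ 118.4°
Leg 4: φ1=-0.2473533, φ2=1.2349007, Δφ=1.4822540, Δλ=-2.4931260 rad; a=sin²(Δφ/2)+cosφ1·cosφ2·sin²(Δλ/2)=0.7429334049; c=2·atan2(√a, √(1-a))=2.078150957; dist=6371·c=13239.900 ≈ 13239.9 km; running total=44085.7 km
Leg 4 bearing: y=sinΔλ·cosφ2=-0.19907583, x=cosφ1·sinφ2-sinφ1·cosφ2·cosΔλ=0.85105949; θ=atan2(y, x)=-13.1656° <0 so +360° → 346.8344° ≈ 346.8°
Leg 5: φ1=1.2349007, φ2=-0.4216209, Δφ=-1.6565217, Δλ=4.8185242 rad; a=sin²(Δφ/2)+cosφ1·cosφ2·sin²(Δλ/2)=0.6772547928; c=2·atan2(√a, √(1-a))=1.933185864; dist=6371·c=12316.327 ≈ 12316.3 km; running total=56402.0 km
Leg 5 bearing: y=sinΔλ·cosφ2=-0.90729251, x=cosφ1·sinφ2-sinφ1·cosφ2·cosΔλ=-0.22614874; θ=atan2(y, x)=-103.9962° <0 so +360° → 256.0038° ≈ 256.0°

Leg 1: dist=2786.5 km, bearing=152.1°
Leg 2: dist=17232.5 km, bearing=100.5°
Leg 3: dist=10826.8 km, bearing=118.4°
Leg 4: dist=13239.9 km, bearing=346.8°
Leg 5: dist=12316.3 km, bearing=256.0°
Total: 56402.0 km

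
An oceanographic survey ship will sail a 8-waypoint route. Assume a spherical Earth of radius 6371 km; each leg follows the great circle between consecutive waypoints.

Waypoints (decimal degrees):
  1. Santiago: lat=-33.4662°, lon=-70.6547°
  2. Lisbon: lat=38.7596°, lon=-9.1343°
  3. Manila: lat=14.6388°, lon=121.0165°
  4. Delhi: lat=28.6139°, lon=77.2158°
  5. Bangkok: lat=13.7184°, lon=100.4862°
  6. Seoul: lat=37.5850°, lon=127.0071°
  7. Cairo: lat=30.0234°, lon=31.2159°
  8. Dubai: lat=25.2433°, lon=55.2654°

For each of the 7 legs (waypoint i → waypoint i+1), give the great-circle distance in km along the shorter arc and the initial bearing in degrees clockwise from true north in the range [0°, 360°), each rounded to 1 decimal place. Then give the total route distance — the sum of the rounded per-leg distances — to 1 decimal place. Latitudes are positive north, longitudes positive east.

Leg 1: φ1=-0.5840954, φ2=0.6764826, Δφ=1.2605780, Δλ=1.0737335 rad; a=sin²(Δφ/2)+cosφ1·cosφ2·sin²(Δλ/2)=0.5175228706; c=2·atan2(√a, √(1-a))=1.605849246; dist=6371·c=10230.866 ≈ 10230.9 km; running total=10230.9 km
Leg 1 bearing: y=sinΔλ·cosφ2=0.68541609, x=cosφ1·sinφ2-sinφ1·cosφ2·cosΔλ=0.72730776; θ=atan2(y, x)=43.3015° ≈ 43.3°
Leg 2: φ1=0.6764826, φ2=0.2554953, Δφ=-0.4209874, Δλ=2.2715600 rad; a=sin²(Δφ/2)+cosφ1·cosφ2·sin²(Δλ/2)=0.6641309756; c=2·atan2(√a, √(1-a))=1.905259303; dist=6371·c=12138.407 ≈ 12138.4 km; running total=22369.3 km
Leg 2 bearing: y=sinΔλ·cosφ2=0.73953786, x=cosφ1·sinφ2-sinφ1·cosφ2·cosΔλ=0.58764601; θ=atan2(y, x)=51.5289° ≈ 51.5°
Leg 3: φ1=0.2554953, φ2=0.4994068, Δφ=0.2439115, Δλ=-0.7644664 rad; a=sin²(Δφ/2)+cosφ1·cosφ2·sin²(Δλ/2)=0.1329674252; c=2·atan2(√a, √(1-a))=0.746507317; dist=6371·c=4755.998 ≈ 4756.0 km; running total=27125.3 km
Leg 3 bearing: y=sinΔλ·cosφ2=-0.60761727, x=cosφ1·sinφ2-sinφ1·cosφ2·cosΔλ=0.30323195; θ=atan2(y, x)=-63.4785° <0 so +360° → 296.5215° ≈ 296.5°
Leg 4: φ1=0.4994068, φ2=0.2394312, Δφ=-0.2599755, Δλ=0.4061451 rad; a=sin²(Δφ/2)+cosφ1·cosφ2·sin²(Δλ/2)=0.0514902195; c=2·atan2(√a, √(1-a))=0.457816863; dist=6371·c=2916.751 ≈ 2916.8 km; running total=30042.1 km
Leg 4 bearing: y=sinΔλ·cosφ2=0.38380078, x=cosφ1·sinφ2-sinφ1·cosφ2·cosΔλ=-0.21920965; θ=atan2(y, x)=119.7331° ≈ 119.7°
Leg 5: φ1=0.2394312, φ2=0.6559820, Δφ=0.4165508, Δλ=0.4628770 rad; a=sin²(Δφ/2)+cosφ1·cosφ2·sin²(Δλ/2)=0.0832597181; c=2·atan2(√a, √(1-a))=0.585419140; dist=6371·c=3729.705 ≈ 3729.7 km; running total=33771.8 km
Leg 5 bearing: y=sinΔλ·cosφ2=0.35384784, x=cosφ1·sinφ2-sinφ1·cosφ2·cosΔλ=0.42438409; θ=atan2(y, x)=39.8211° ≈ 39.8°
Leg 6: φ1=0.6559820, φ2=0.5240072, Δφ=-0.1319748, Δλ=-1.6718718 rad; a=sin²(Δφ/2)+cosφ1·cosφ2·sin²(Δλ/2)=0.3820236392; c=2·atan2(√a, √(1-a))=1.332597471; dist=6371·c=8489.978 ≈ 8490.0 km; running total=42261.8 km
Leg 6 bearing: y=sinΔλ·cosφ2=-0.86140217, x=cosφ1·sinφ2-sinφ1·cosφ2·cosΔλ=0.44979175; θ=atan2(y, x)=-62.4281° <0 so +360° → 297.5719° ≈ 297.6°
Leg 7: φ1=0.5240072, φ2=0.4405787, Δφ=-0.0834285, Δλ=0.4197430 rad; a=sin²(Δφ/2)+cosφ1·cosφ2·sin²(Δλ/2)=0.0357297842; c=2·atan2(√a, √(1-a))=0.380334713; dist=6371·c=2423.112 ≈ 2423.1 km; running total=44684.9 km
Leg 7 bearing: y=sinΔλ·cosφ2=0.36860908, x=cosφ1·sinφ2-sinφ1·cosφ2·cosΔλ=-0.04404561; θ=atan2(y, x)=96.8140° ≈ 96.8°

Leg 1: dist=10230.9 km, bearing=43.3°
Leg 2: dist=12138.4 km, bearing=51.5°
Leg 3: dist=4756.0 km, bearing=296.5°
Leg 4: dist=2916.8 km, bearing=119.7°
Leg 5: dist=3729.7 km, bearing=39.8°
Leg 6: dist=8490.0 km, bearing=297.6°
Leg 7: dist=2423.1 km, bearing=96.8°
Total: 44684.9 km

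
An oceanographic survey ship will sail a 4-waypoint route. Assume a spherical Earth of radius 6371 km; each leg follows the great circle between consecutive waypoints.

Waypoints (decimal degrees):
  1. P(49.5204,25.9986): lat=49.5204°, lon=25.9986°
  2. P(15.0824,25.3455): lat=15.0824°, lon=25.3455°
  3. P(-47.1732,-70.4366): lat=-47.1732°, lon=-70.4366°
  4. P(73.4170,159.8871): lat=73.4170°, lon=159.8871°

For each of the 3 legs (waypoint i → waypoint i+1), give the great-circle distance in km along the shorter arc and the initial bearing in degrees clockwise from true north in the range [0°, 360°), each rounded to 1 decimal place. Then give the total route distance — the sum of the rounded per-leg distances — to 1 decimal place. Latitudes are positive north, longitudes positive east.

Leg 1: φ1=0.8642940, φ2=0.2632375, Δφ=-0.6010565, Δλ=-0.0113987 rad; a=sin²(Δφ/2)+cosφ1·cosφ2·sin²(Δλ/2)=0.0876510522; c=2·atan2(√a, √(1-a))=0.601128491; dist=6371·c=3829.790 ≈ 3829.8 km; running total=3829.8 km
Leg 1 bearing: y=sinΔλ·cosφ2=-0.01100585, x=cosφ1·sinφ2-sinφ1·cosφ2·cosΔλ=-0.56546640; θ=atan2(y, x)=-178.8850° <0 so +360° → 181.1150° ≈ 181.1°
Leg 2: φ1=0.2632375, φ2=-0.8233277, Δφ=-1.0865652, Δλ=-1.6717130 rad; a=sin²(Δφ/2)+cosφ1·cosφ2·sin²(Δλ/2)=0.6284828393; c=2·atan2(√a, √(1-a))=1.830677460; dist=6371·c=11663.246 ≈ 11663.2 km; running total=15493.0 km
Leg 2 bearing: y=sinΔλ·cosφ2=-0.67632585, x=cosφ1·sinφ2-sinφ1·cosφ2·cosΔλ=-0.69032745; θ=atan2(y, x)=-135.5870° <0 so +360° → 224.4130° ≈ 224.4°
Leg 3: φ1=-0.8233277, φ2=1.2813684, Δφ=2.1046960, Δλ=4.0199069 rad; a=sin²(Δφ/2)+cosφ1·cosφ2·sin²(Δλ/2)=0.9133875131; c=2·atan2(√a, √(1-a))=2.544146667; dist=6371·c=16208.758 ≈ 16208.8 km; running total=31701.8 km
Leg 3 bearing: y=sinΔλ·cosφ2=-0.21966511, x=cosφ1·sinφ2-sinφ1·cosφ2·cosΔλ=0.51787092; θ=atan2(y, x)=-22.9852° <0 so +360° → 337.0148° ≈ 337.0°

Leg 1: dist=3829.8 km, bearing=181.1°
Leg 2: dist=11663.2 km, bearing=224.4°
Leg 3: dist=16208.8 km, bearing=337.0°
Total: 31701.8 km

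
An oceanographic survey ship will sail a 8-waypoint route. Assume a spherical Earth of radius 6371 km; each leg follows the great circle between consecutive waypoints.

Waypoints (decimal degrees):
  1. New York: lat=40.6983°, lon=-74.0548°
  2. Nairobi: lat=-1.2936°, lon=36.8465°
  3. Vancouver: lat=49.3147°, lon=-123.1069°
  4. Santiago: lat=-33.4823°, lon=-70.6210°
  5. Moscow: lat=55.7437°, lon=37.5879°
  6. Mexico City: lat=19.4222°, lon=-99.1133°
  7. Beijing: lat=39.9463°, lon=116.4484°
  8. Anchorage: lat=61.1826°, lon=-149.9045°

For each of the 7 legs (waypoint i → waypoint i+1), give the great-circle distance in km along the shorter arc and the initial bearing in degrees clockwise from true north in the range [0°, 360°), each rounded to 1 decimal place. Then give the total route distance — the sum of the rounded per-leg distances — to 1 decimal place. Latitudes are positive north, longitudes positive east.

Leg 1: dist=11849.7 km, bearing=77.0°
Leg 2: dist=14344.6 km, bearing=343.3°
Leg 3: dist=10564.0 km, bearing=138.4°
Leg 4: dist=14128.7 km, bearing=42.1°
Leg 5: dist=10719.5 km, bearing=319.4°
Leg 6: dist=12454.2 km, bearing=331.3°
Leg 7: dist=6380.5 km, bearing=34.8°
Total: 80441.2 km

Leg 1: φ1=0.7103193, φ2=-0.0225776, Δφ=-0.7328969, Δλ=1.9355928 rad; a=sin²(Δφ/2)+cosφ1·cosφ2·sin²(Δλ/2)=0.6425652042; c=2·atan2(√a, √(1-a))=1.859938808; dist=6371·c=11849.670 ≈ 11849.7 km; running total=11849.7 km
Leg 1 bearing: y=sinΔλ·cosφ2=0.93395829, x=cosφ1·sinφ2-sinφ1·cosφ2·cosΔλ=0.21545897; θ=atan2(y, x)=77.0095° ≈ 77.0°
Leg 2: φ1=-0.0225776, φ2=0.8607039, Δφ=0.8832815, Δλ=-2.7917135 rad; a=sin²(Δφ/2)+cosφ1·cosφ2·sin²(Δλ/2)=0.8146853973; c=2·atan2(√a, √(1-a))=2.251539594; dist=6371·c=14344.559 ≈ 14344.6 km; running total=26194.3 km
Leg 2 bearing: y=sinΔλ·cosφ2=-0.22346242, x=cosφ1·sinφ2-sinφ1·cosφ2·cosΔλ=0.74428284; θ=atan2(y, x)=-16.7118° <0 so +360° → 343.2882° ≈ 343.3°
Leg 3: φ1=0.8607039, φ2=-0.5843764, Δφ=-1.4450803, Δλ=0.9160518 rad; a=sin²(Δφ/2)+cosφ1·cosφ2·sin²(Δλ/2)=0.5436173401; c=2·atan2(√a, √(1-a))=1.658142029; dist=6371·c=10564.023 ≈ 10564.0 km; running total=36758.3 km
Leg 3 bearing: y=sinΔλ·cosφ2=0.66157637, x=cosφ1·sinφ2-sinφ1·cosφ2·cosΔλ=-0.74478642; θ=atan2(y, x)=138.3861° ≈ 138.4°
Leg 4: φ1=-0.5843764, φ2=0.9729111, Δφ=1.5572875, Δλ=1.8886016 rad; a=sin²(Δφ/2)+cosφ1·cosφ2·sin²(Δλ/2)=0.8013423755; c=2·atan2(√a, √(1-a))=2.217657615; dist=6371·c=14128.697 ≈ 14128.7 km; running total=50887.0 km
Leg 4 bearing: y=sinΔλ·cosφ2=0.53470797, x=cosφ1·sinφ2-sinφ1·cosφ2·cosΔλ=0.59233308; θ=atan2(y, x)=42.0730° ≈ 42.1°
Leg 5: φ1=0.9729111, φ2=0.3389813, Δφ=-0.6339298, Δλ=-2.3858860 rad; a=sin²(Δφ/2)+cosφ1·cosφ2·sin²(Δλ/2)=0.5557566079; c=2·atan2(√a, √(1-a))=1.682541960; dist=6371·c=10719.475 ≈ 10719.5 km; running total=61606.5 km
Leg 5 bearing: y=sinΔλ·cosφ2=-0.64677672, x=cosφ1·sinφ2-sinφ1·cosφ2·cosΔλ=0.75448305; θ=atan2(y, x)=-40.6047° <0 so +360° → 319.3953° ≈ 319.4°
Leg 6: φ1=0.3389813, φ2=0.6971945, Δφ=0.3582131, Δλ=3.7622614 rad; a=sin²(Δφ/2)+cosφ1·cosφ2·sin²(Δλ/2)=0.6873319718; c=2·atan2(√a, √(1-a))=1.954830617; dist=6371·c=12454.226 ≈ 12454.2 km; running total=74060.7 km
Leg 6 bearing: y=sinΔλ·cosφ2=-0.44586578, x=cosφ1·sinφ2-sinφ1·cosφ2·cosΔλ=0.81291490; θ=atan2(y, x)=-28.7438° <0 so +360° → 331.2562° ≈ 331.3°
Leg 7: φ1=0.6971945, φ2=1.0678378, Δφ=0.3706434, Δλ=-4.6487351 rad; a=sin²(Δφ/2)+cosφ1·cosφ2·sin²(Δλ/2)=0.2304754998; c=2·atan2(√a, √(1-a))=1.001488711; dist=6371·c=6380.485 ≈ 6380.5 km; running total=80441.2 km
Leg 7 bearing: y=sinΔλ·cosφ2=0.48104358, x=cosφ1·sinφ2-sinφ1·cosφ2·cosΔλ=0.69139226; θ=atan2(y, x)=34.8287° ≈ 34.8°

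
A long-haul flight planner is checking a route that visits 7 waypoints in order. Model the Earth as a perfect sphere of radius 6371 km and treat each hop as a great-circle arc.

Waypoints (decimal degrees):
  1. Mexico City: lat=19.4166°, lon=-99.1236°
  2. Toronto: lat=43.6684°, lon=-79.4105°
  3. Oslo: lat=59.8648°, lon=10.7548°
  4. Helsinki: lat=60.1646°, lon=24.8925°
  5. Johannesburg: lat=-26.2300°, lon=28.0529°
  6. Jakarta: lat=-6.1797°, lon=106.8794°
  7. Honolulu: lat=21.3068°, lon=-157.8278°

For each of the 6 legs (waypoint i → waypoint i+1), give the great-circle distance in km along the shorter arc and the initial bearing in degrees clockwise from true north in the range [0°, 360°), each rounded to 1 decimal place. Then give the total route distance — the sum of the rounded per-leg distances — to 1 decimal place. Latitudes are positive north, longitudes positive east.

Leg 1: φ1=0.3388836, φ2=0.7621574, Δφ=0.4232738, Δλ=0.3440585 rad; a=sin²(Δφ/2)+cosφ1·cosφ2·sin²(Δλ/2)=0.0641163787; c=2·atan2(√a, √(1-a))=0.511998297; dist=6371·c=3261.941 ≈ 3261.9 km; running total=3261.9 km
Leg 1 bearing: y=sinΔλ·cosφ2=0.24399290, x=cosφ1·sinφ2-sinφ1·cosφ2·cosΔλ=0.42484037; θ=atan2(y, x)=29.8695° ≈ 29.9°
Leg 2: φ1=0.7621574, φ2=1.0448379, Δφ=0.2826805, Δλ=1.5736814 rad; a=sin²(Δφ/2)+cosφ1·cosφ2·sin²(Δλ/2)=0.2019438560; c=2·atan2(√a, √(1-a))=0.932146053; dist=6371·c=5938.703 ≈ 5938.7 km; running total=9200.6 km
Leg 2 bearing: y=sinΔλ·cosφ2=0.50204006, x=cosφ1·sinφ2-sinφ1·cosφ2·cosΔλ=0.62658273; θ=atan2(y, x)=38.7029° ≈ 38.7°
Leg 3: φ1=1.0448379, φ2=1.0500704, Δφ=0.0052325, Δλ=0.2467494 rad; a=sin²(Δφ/2)+cosφ1·cosφ2·sin²(Δλ/2)=0.0037894380; c=2·atan2(√a, √(1-a))=0.123194713; dist=6371·c=784.874 ≈ 784.9 km; running total=9985.5 km
Leg 3 bearing: y=sinΔλ·cosφ2=0.12151837, x=cosφ1·sinφ2-sinφ1·cosφ2·cosΔλ=0.01826465; θ=atan2(y, x)=81.4522° ≈ 81.5°
Leg 4: φ1=1.0500704, φ2=-0.4577999, Δφ=-1.5078702, Δλ=0.0551594 rad; a=sin²(Δφ/2)+cosφ1·cosφ2·sin²(Δλ/2)=0.4688970816; c=2·atan2(√a, √(1-a))=1.508550302; dist=6371·c=9610.974 ≈ 9611.0 km; running total=19596.5 km
Leg 4 bearing: y=sinΔλ·cosφ2=0.04945438, x=cosφ1·sinφ2-sinφ1·cosφ2·cosΔλ=-0.99683735; θ=atan2(y, x)=177.1598° ≈ 177.2°
Leg 5: φ1=-0.4577999, φ2=-0.1078561, Δφ=0.3499438, Δλ=1.3757820 rad; a=sin²(Δφ/2)+cosφ1·cosφ2·sin²(Δλ/2)=0.3898031042; c=2·atan2(√a, √(1-a))=1.348578156; dist=6371·c=8591.791 ≈ 8591.8 km; running total=28188.3 km
Leg 5 bearing: y=sinΔλ·cosφ2=0.97534420, x=cosφ1·sinφ2-sinφ1·cosφ2·cosΔλ=-0.01141375; θ=atan2(y, x)=90.6705° ≈ 90.7°
Leg 6: φ1=-0.1078561, φ2=0.3718738, Δφ=0.4797299, Δλ=-4.6200122 rad; a=sin²(Δφ/2)+cosφ1·cosφ2·sin²(Δλ/2)=0.5622778876; c=2·atan2(√a, √(1-a))=1.695676434; dist=6371·c=10803.155 ≈ 10803.2 km; running total=38991.5 km
Leg 6 bearing: y=sinΔλ·cosφ2=0.92767584, x=cosφ1·sinφ2-sinφ1·cosφ2·cosΔλ=0.35199914; θ=atan2(y, x)=69.2212° ≈ 69.2°

Leg 1: dist=3261.9 km, bearing=29.9°
Leg 2: dist=5938.7 km, bearing=38.7°
Leg 3: dist=784.9 km, bearing=81.5°
Leg 4: dist=9611.0 km, bearing=177.2°
Leg 5: dist=8591.8 km, bearing=90.7°
Leg 6: dist=10803.2 km, bearing=69.2°
Total: 38991.5 km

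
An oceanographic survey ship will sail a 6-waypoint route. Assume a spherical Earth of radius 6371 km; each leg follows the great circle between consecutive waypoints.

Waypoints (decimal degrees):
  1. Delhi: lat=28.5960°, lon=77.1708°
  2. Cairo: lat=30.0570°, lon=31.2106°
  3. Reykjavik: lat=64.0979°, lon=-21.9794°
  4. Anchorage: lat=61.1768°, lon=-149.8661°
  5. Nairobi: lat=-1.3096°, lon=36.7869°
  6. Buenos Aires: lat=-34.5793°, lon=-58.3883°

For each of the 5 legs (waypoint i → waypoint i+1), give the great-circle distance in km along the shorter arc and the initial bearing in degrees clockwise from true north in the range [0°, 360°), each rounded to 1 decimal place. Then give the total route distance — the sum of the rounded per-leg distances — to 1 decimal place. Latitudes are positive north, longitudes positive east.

Leg 1: φ1=0.4990944, φ2=0.5245936, Δφ=0.0254993, Δλ=-0.8021568 rad; a=sin²(Δφ/2)+cosφ1·cosφ2·sin²(Δλ/2)=0.1159945277; c=2·atan2(√a, √(1-a))=0.695066765; dist=6371·c=4428.270 ≈ 4428.3 km; running total=4428.3 km
Leg 1 bearing: y=sinΔλ·cosφ2=-0.62219062, x=cosφ1·sinφ2-sinφ1·cosφ2·cosΔλ=0.15178281; θ=atan2(y, x)=-76.2905° <0 so +360° → 283.7095° ≈ 283.7°
Leg 2: φ1=0.5245936, φ2=1.1187194, Δφ=0.5941258, Δλ=-0.9283406 rad; a=sin²(Δφ/2)+cosφ1·cosφ2·sin²(Δλ/2)=0.1614575774; c=2·atan2(√a, √(1-a))=0.827002268; dist=6371·c=5268.831 ≈ 5268.8 km; running total=9697.1 km
Leg 2 bearing: y=sinΔλ·cosφ2=-0.34974162, x=cosφ1·sinφ2-sinφ1·cosφ2·cosΔλ=0.64748507; θ=atan2(y, x)=-28.3759° <0 so +360° → 331.6241° ≈ 331.6°
Leg 3: φ1=1.1187194, φ2=1.0677366, Δφ=-0.0509828, Δλ=-2.2320440 rad; a=sin²(Δφ/2)+cosφ1·cosφ2·sin²(Δλ/2)=0.1706160135; c=2·atan2(√a, √(1-a))=0.851616322; dist=6371·c=5425.648 ≈ 5425.6 km; running total=15122.7 km
Leg 3 bearing: y=sinΔλ·cosφ2=-0.38049285, x=cosφ1·sinφ2-sinφ1·cosφ2·cosΔλ=0.64903771; θ=atan2(y, x)=-30.3806° <0 so +360° → 329.6194° ≈ 329.6°
Leg 4: φ1=1.0677366, φ2=-0.0228568, Δφ=-1.0905934, Δλ=3.2577094 rad; a=sin²(Δφ/2)+cosφ1·cosφ2·sin²(Δλ/2)=0.7493801331; c=2·atan2(√a, √(1-a))=2.092964172; dist=6371·c=13334.275 ≈ 13334.3 km; running total=28457.0 km
Leg 4 bearing: y=sinΔλ·cosφ2=-0.11582573, x=cosφ1·sinφ2-sinφ1·cosφ2·cosΔλ=0.85896600; θ=atan2(y, x)=-7.6796° <0 so +360° → 352.3204° ≈ 352.3°
Leg 5: φ1=-0.0228568, φ2=-0.6035226, Δφ=-0.5806658, Δλ=-1.6611206 rad; a=sin²(Δφ/2)+cosφ1·cosφ2·sin²(Δλ/2)=0.5306380323; c=2·atan2(√a, √(1-a))=1.632110802; dist=6371·c=10398.178 ≈ 10398.2 km; running total=38855.2 km
Leg 5 bearing: y=sinΔλ·cosφ2=-0.81998514, x=cosφ1·sinφ2-sinφ1·cosφ2·cosΔλ=-0.56909543; θ=atan2(y, x)=-124.7619° <0 so +360° → 235.2381° ≈ 235.2°

Leg 1: dist=4428.3 km, bearing=283.7°
Leg 2: dist=5268.8 km, bearing=331.6°
Leg 3: dist=5425.6 km, bearing=329.6°
Leg 4: dist=13334.3 km, bearing=352.3°
Leg 5: dist=10398.2 km, bearing=235.2°
Total: 38855.2 km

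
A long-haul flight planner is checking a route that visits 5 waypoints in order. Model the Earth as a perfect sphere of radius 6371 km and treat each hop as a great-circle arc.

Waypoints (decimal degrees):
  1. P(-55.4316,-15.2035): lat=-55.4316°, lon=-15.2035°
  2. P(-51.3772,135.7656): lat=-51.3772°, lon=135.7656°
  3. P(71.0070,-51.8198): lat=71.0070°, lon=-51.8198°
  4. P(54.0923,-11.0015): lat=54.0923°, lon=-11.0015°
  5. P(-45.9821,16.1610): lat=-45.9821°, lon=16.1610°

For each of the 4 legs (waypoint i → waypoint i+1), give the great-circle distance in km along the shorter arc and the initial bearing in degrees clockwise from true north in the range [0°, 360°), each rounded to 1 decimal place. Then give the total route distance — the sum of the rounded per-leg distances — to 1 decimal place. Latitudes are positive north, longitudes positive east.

Leg 1: φ1=-0.9674639, φ2=-0.8967013, Δφ=0.0707626, Δλ=2.6349079 rad; a=sin²(Δφ/2)+cosφ1·cosφ2·sin²(Δλ/2)=0.3331619678; c=2·atan2(√a, √(1-a))=1.230595873; dist=6371·c=7840.126 ≈ 7840.1 km; running total=7840.1 km
Leg 1 bearing: y=sinΔλ·cosφ2=0.30290796, x=cosφ1·sinφ2-sinφ1·cosφ2·cosΔλ=-0.89269651; θ=atan2(y, x)=161.2570° ≈ 161.3°
Leg 2: φ1=-0.8967013, φ2=1.2393059, Δφ=2.1360072, Δλ=-3.2739829 rad; a=sin²(Δφ/2)+cosφ1·cosφ2·sin²(Δλ/2)=0.9700525898; c=2·atan2(√a, √(1-a))=2.793735050; dist=6371·c=17798.886 ≈ 17798.9 km; running total=25639.0 km
Leg 2 bearing: y=sinΔλ·cosφ2=0.04296099, x=cosφ1·sinφ2-sinφ1·cosφ2·cosΔλ=0.33816653; θ=atan2(y, x)=7.2401° ≈ 7.2°
Leg 3: φ1=1.2393059, φ2=0.9440887, Δφ=-0.2952172, Δλ=0.7124137 rad; a=sin²(Δφ/2)+cosφ1·cosφ2·sin²(Δλ/2)=0.0448418390; c=2·atan2(√a, √(1-a))=0.426748683; dist=6371·c=2718.816 ≈ 2718.8 km; running total=28357.8 km
Leg 3 bearing: y=sinΔλ·cosφ2=0.38336069, x=cosφ1·sinφ2-sinφ1·cosφ2·cosΔλ=-0.15607298; θ=atan2(y, x)=112.1521° ≈ 112.2°
Leg 4: φ1=0.9440887, φ2=-0.8025390, Δφ=-1.7466278, Δλ=0.4740751 rad; a=sin²(Δφ/2)+cosφ1·cosφ2·sin²(Δλ/2)=0.6099358888; c=2·atan2(√a, √(1-a))=1.792479356; dist=6371·c=11419.886 ≈ 11419.9 km; running total=39777.7 km
Leg 4 bearing: y=sinΔλ·cosφ2=0.31722504, x=cosφ1·sinφ2-sinφ1·cosφ2·cosΔλ=-0.92250999; θ=atan2(y, x)=161.0234° ≈ 161.0°

Leg 1: dist=7840.1 km, bearing=161.3°
Leg 2: dist=17798.9 km, bearing=7.2°
Leg 3: dist=2718.8 km, bearing=112.2°
Leg 4: dist=11419.9 km, bearing=161.0°
Total: 39777.7 km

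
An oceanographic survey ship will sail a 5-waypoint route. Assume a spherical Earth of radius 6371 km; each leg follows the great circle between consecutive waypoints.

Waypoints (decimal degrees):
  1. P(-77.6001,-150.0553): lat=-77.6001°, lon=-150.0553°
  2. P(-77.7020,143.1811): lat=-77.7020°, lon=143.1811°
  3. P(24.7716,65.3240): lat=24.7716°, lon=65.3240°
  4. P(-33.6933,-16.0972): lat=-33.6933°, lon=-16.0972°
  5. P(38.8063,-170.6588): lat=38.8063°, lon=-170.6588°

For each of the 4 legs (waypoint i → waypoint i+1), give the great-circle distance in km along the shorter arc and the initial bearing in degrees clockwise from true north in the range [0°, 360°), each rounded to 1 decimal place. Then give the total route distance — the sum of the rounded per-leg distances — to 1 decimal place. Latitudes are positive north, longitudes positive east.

Leg 1: φ1=-1.3543772, φ2=-1.3561557, Δφ=-0.0017785, Δλ=5.1179407 rad; a=sin²(Δφ/2)+cosφ1·cosφ2·sin²(Δλ/2)=0.0138472187; c=2·atan2(√a, √(1-a))=0.235894977; dist=6371·c=1502.887 ≈ 1502.9 km; running total=1502.9 km
Leg 1 bearing: y=sinΔλ·cosφ2=-0.19571906, x=cosφ1·sinφ2-sinφ1·cosφ2·cosΔλ=-0.12773387; θ=atan2(y, x)=-123.1300° <0 so +360° → 236.8700° ≈ 236.9°
Leg 2: φ1=-1.3561557, φ2=0.4323460, Δφ=1.7885017, Δλ=-1.3588627 rad; a=sin²(Δφ/2)+cosφ1·cosφ2·sin²(Δλ/2)=0.6843529764; c=2·atan2(√a, √(1-a))=1.948412834; dist=6371·c=12413.338 ≈ 12413.3 km; running total=13916.2 km
Leg 2 bearing: y=sinΔλ·cosφ2=-0.88767003, x=cosφ1·sinφ2-sinφ1·cosφ2·cosΔλ=0.27585838; θ=atan2(y, x)=-72.7365° <0 so +360° → 287.2635° ≈ 287.3°
Leg 3: φ1=0.4323460, φ2=-0.5880590, Δφ=-1.0204050, Δλ=-1.4210680 rad; a=sin²(Δφ/2)+cosφ1·cosφ2·sin²(Δλ/2)=0.5598742356; c=2·atan2(√a, √(1-a))=1.690832853; dist=6371·c=10772.296 ≈ 10772.3 km; running total=24688.5 km
Leg 3 bearing: y=sinΔλ·cosφ2=-0.82271007, x=cosφ1·sinφ2-sinφ1·cosφ2·cosΔλ=-0.55570535; θ=atan2(y, x)=-124.0373° <0 so +360° → 235.9627° ≈ 236.0°
Leg 4: φ1=-0.5880590, φ2=0.6772977, Δφ=1.2653567, Δλ=-2.6976088 rad; a=sin²(Δφ/2)+cosφ1·cosφ2·sin²(Δλ/2)=0.9665800879; c=2·atan2(√a, √(1-a))=2.773902617; dist=6371·c=17672.534 ≈ 17672.5 km; running total=42361.0 km
Leg 4 bearing: y=sinΔλ·cosφ2=-0.33472759, x=cosφ1·sinφ2-sinφ1·cosφ2·cosΔλ=0.13103254; θ=atan2(y, x)=-68.6216° <0 so +360° → 291.3784° ≈ 291.4°

Leg 1: dist=1502.9 km, bearing=236.9°
Leg 2: dist=12413.3 km, bearing=287.3°
Leg 3: dist=10772.3 km, bearing=236.0°
Leg 4: dist=17672.5 km, bearing=291.4°
Total: 42361.0 km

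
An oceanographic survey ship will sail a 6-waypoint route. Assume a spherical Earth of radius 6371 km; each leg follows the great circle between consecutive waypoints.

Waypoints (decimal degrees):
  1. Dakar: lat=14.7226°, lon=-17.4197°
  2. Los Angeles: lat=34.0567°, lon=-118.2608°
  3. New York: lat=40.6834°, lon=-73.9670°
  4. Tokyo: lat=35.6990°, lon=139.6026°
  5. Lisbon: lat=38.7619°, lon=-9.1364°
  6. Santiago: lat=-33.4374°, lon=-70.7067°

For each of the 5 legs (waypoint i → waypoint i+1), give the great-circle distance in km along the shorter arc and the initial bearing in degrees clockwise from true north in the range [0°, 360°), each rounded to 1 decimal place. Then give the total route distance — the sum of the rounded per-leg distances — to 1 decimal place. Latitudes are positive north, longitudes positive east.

Leg 1: φ1=0.2569578, φ2=0.5944015, Δφ=0.3374437, Δλ=-1.7600092 rad; a=sin²(Δφ/2)+cosφ1·cosφ2·sin²(Δλ/2)=0.5041942757; c=2·atan2(√a, √(1-a))=1.579184977; dist=6371·c=10060.987 ≈ 10061.0 km; running total=10061.0 km
Leg 1 bearing: y=sinΔλ·cosφ2=-0.81369749, x=cosφ1·sinφ2-sinφ1·cosφ2·cosΔλ=0.58122803; θ=atan2(y, x)=-54.4616° <0 so +360° → 305.5384° ≈ 305.5°
Leg 2: φ1=0.5944015, φ2=0.7100593, Δφ=0.1156577, Δλ=0.7730726 rad; a=sin²(Δφ/2)+cosφ1·cosφ2·sin²(Δλ/2)=0.0926259415; c=2·atan2(√a, √(1-a))=0.618501684; dist=6371·c=3940.474 ≈ 3940.5 km; running total=14001.5 km
Leg 2 bearing: y=sinΔλ·cosφ2=0.52956581, x=cosφ1·sinφ2-sinφ1·cosφ2·cosΔλ=0.23610498; θ=atan2(y, x)=65.9705° ≈ 66.0°
Leg 3: φ1=0.7100593, φ2=0.6230651, Δφ=-0.0869942, Δλ=3.7274927 rad; a=sin²(Δφ/2)+cosφ1·cosφ2·sin²(Δλ/2)=0.5663646900; c=2·atan2(√a, √(1-a))=1.703918547; dist=6371·c=10855.665 ≈ 10855.7 km; running total=24857.2 km
Leg 3 bearing: y=sinΔλ·cosφ2=-0.44904684, x=cosφ1·sinφ2-sinφ1·cosφ2·cosΔλ=0.88359484; θ=atan2(y, x)=-26.9399° <0 so +360° → 333.0601° ≈ 333.1°
Leg 4: φ1=0.6230651, φ2=0.6765228, Δφ=0.0534577, Δλ=-2.5959853 rad; a=sin²(Δφ/2)+cosφ1·cosφ2·sin²(Δλ/2)=0.5879790735; c=2·atan2(√a, √(1-a))=1.747675344; dist=6371·c=11134.440 ≈ 11134.4 km; running total=35991.6 km
Leg 4 bearing: y=sinΔλ·cosφ2=-0.40464374, x=cosφ1·sinφ2-sinφ1·cosφ2·cosΔλ=0.89738630; θ=atan2(y, x)=-24.2713° <0 so +360° → 335.7287° ≈ 335.7°
Leg 5: φ1=0.6765228, φ2=-0.5835927, Δφ=-1.2601155, Δλ=-1.0746045 rad; a=sin²(Δφ/2)+cosφ1·cosφ2·sin²(Δλ/2)=0.5176028218; c=2·atan2(√a, √(1-a))=1.606009247; dist=6371·c=10231.885 ≈ 10231.9 km; running total=46223.5 km
Leg 5 bearing: y=sinΔλ·cosφ2=-0.73385065, x=cosφ1·sinφ2-sinφ1·cosφ2·cosΔλ=-0.67839795; θ=atan2(y, x)=-132.7514° <0 so +360° → 227.2486° ≈ 227.2°

Leg 1: dist=10061.0 km, bearing=305.5°
Leg 2: dist=3940.5 km, bearing=66.0°
Leg 3: dist=10855.7 km, bearing=333.1°
Leg 4: dist=11134.4 km, bearing=335.7°
Leg 5: dist=10231.9 km, bearing=227.2°
Total: 46223.5 km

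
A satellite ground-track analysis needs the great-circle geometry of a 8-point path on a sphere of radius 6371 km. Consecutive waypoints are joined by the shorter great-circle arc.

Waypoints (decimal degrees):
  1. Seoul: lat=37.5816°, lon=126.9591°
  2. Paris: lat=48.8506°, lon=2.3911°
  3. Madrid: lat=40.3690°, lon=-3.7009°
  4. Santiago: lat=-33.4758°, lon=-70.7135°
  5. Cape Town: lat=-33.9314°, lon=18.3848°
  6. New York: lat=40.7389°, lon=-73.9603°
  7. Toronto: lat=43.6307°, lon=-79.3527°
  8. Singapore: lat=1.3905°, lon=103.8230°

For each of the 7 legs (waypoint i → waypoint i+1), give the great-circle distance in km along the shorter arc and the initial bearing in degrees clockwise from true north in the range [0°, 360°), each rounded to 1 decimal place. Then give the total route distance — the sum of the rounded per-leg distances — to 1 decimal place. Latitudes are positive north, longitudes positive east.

Leg 1: φ1=0.6559227, φ2=0.8526038, Δφ=0.1966812, Δλ=-2.1741217 rad; a=sin²(Δφ/2)+cosφ1·cosφ2·sin²(Δλ/2)=0.4183155621; c=2·atan2(√a, √(1-a))=1.406691879; dist=6371·c=8962.034 ≈ 8962.0 km; running total=8962.0 km
Leg 1 bearing: y=sinΔλ·cosφ2=-0.54185268, x=cosφ1·sinφ2-sinφ1·cosφ2·cosΔλ=0.82444301; θ=atan2(y, x)=-33.3143° <0 so +360° → 326.6857° ≈ 326.7°
Leg 2: φ1=0.8526038, φ2=0.7045720, Δφ=-0.1480318, Δλ=-0.1063255 rad; a=sin²(Δφ/2)+cosφ1·cosφ2·sin²(Δλ/2)=0.0068839555; c=2·atan2(√a, √(1-a))=0.166130191; dist=6371·c=1058.415 ≈ 1058.4 km; running total=10020.4 km
Leg 2 bearing: y=sinΔλ·cosφ2=-0.08085563, x=cosφ1·sinφ2-sinφ1·cosφ2·cosΔλ=-0.14425198; θ=atan2(y, x)=-150.7286° <0 so +360° → 209.2714° ≈ 209.3°
Leg 3: φ1=0.7045720, φ2=-0.5842629, Δφ=-1.2888349, Δλ=-1.1695905 rad; a=sin²(Δφ/2)+cosφ1·cosφ2·sin²(Δλ/2)=0.5545412197; c=2·atan2(√a, √(1-a))=1.680096261; dist=6371·c=10703.893 ≈ 10703.9 km; running total=20724.3 km
Leg 3 bearing: y=sinΔλ·cosφ2=-0.76788212, x=cosφ1·sinφ2-sinφ1·cosφ2·cosΔλ=-0.63123535; θ=atan2(y, x)=-129.4218° <0 so +360° → 230.5782° ≈ 230.6°
Leg 4: φ1=-0.5842629, φ2=-0.5922146, Δφ=-0.0079517, Δλ=1.5550587 rad; a=sin²(Δφ/2)+cosφ1·cosφ2·sin²(Δλ/2)=0.3406071525; c=2·atan2(√a, √(1-a))=1.246348262; dist=6371·c=7940.485 ≈ 7940.5 km; running total=28664.8 km
Leg 4 bearing: y=sinΔλ·cosφ2=0.82960375, x=cosφ1·sinφ2-sinφ1·cosφ2·cosΔλ=-0.45840298; θ=atan2(y, x)=118.9231° ≈ 118.9°
Leg 5: φ1=-0.5922146, φ2=0.7110279, Δφ=1.3032426, Δλ=-1.6117260 rad; a=sin²(Δφ/2)+cosφ1·cosφ2·sin²(Δλ/2)=0.6950061255; c=2·atan2(√a, √(1-a))=1.971441224; dist=6371·c=12560.052 ≈ 12560.1 km; running total=41224.9 km
Leg 5 bearing: y=sinΔλ·cosφ2=-0.75705686, x=cosφ1·sinφ2-sinφ1·cosφ2·cosΔλ=0.52417111; θ=atan2(y, x)=-55.3020° <0 so +360° → 304.6980° ≈ 304.7°
Leg 6: φ1=0.7110279, φ2=0.7614994, Δφ=0.0504714, Δλ=-0.0941151 rad; a=sin²(Δφ/2)+cosφ1·cosφ2·sin²(Δλ/2)=0.0018502365; c=2·atan2(√a, √(1-a))=0.086055303; dist=6371·c=548.258 ≈ 548.3 km; running total=41773.2 km
Leg 6 bearing: y=sinΔλ·cosφ2=-0.06802023, x=cosφ1·sinφ2-sinφ1·cosφ2·cosΔλ=0.05254048; θ=atan2(y, x)=-52.3166° <0 so +360° → 307.6834° ≈ 307.7°
Leg 7: φ1=0.7614994, φ2=0.0242688, Δφ=-0.7372306, Δλ=3.1970191 rad; a=sin²(Δφ/2)+cosφ1·cosφ2·sin²(Δλ/2)=0.8528669581; c=2·atan2(√a, √(1-a))=2.354254846; dist=6371·c=14998.958 ≈ 14999.0 km; running total=56772.2 km
Leg 7 bearing: y=sinΔλ·cosφ2=-0.05538173, x=cosφ1·sinφ2-sinφ1·cosφ2·cosΔλ=0.70630907; θ=atan2(y, x)=-4.4834° <0 so +360° → 355.5166° ≈ 355.5°

Leg 1: dist=8962.0 km, bearing=326.7°
Leg 2: dist=1058.4 km, bearing=209.3°
Leg 3: dist=10703.9 km, bearing=230.6°
Leg 4: dist=7940.5 km, bearing=118.9°
Leg 5: dist=12560.1 km, bearing=304.7°
Leg 6: dist=548.3 km, bearing=307.7°
Leg 7: dist=14999.0 km, bearing=355.5°
Total: 56772.2 km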